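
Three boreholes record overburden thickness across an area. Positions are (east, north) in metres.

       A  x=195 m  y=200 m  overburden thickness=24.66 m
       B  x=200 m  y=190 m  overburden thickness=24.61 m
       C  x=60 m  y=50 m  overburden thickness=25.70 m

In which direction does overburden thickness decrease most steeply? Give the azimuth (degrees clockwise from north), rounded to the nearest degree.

095°

Three-point gradient (reference A): Δ to B = (5, -10, -0.05), Δ to C = (-135, -150, +1.04).
∂d/∂x = -0.008524, ∂d/∂y = +0.0007381 (det = -2100).
Steepest decrease is along −∇f: components (+0.008524 E, -0.0007381 N).
Azimuth = atan2(+0.008524, -0.0007381) = 94.9° ≈ 095°.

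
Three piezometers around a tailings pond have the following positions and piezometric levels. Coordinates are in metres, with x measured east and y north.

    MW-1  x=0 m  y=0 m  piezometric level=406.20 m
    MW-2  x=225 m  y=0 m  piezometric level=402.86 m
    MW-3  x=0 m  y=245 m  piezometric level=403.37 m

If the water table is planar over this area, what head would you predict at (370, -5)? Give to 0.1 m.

400.8 m

∂h/∂x = (402.86 − 406.20) / (225 − 0) = -0.01484
∂h/∂y = (403.37 − 406.20) / (245 − 0) = -0.01155
h(370, -5) = 406.20 + (-0.01484)·(370) + (-0.01155)·(-5) = 406.20 -5.492 +0.058 = 400.765 m.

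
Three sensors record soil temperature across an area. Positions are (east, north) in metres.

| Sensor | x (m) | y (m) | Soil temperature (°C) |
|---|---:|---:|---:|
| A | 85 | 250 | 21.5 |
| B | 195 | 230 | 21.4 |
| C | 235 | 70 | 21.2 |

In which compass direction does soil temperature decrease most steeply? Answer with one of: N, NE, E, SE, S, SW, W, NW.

SE

Differences from A: to B (Δx, Δy, Δh) = (110, -20, -0.1); to C = (150, -180, -0.3).
Determinant of the coordinate differences = 110·(-180) − 150·(-20) = -16800.
∂T/∂x = [(-0.1)·(-180) − (-0.3)·(-20)] / -16800 = -0.0007143
∂T/∂y = [110·(-0.3) − 150·(-0.1)] / -16800 = +0.001071
Steepest decrease is along −∇f = (+0.0007143 E, -0.001071 N) → southeast.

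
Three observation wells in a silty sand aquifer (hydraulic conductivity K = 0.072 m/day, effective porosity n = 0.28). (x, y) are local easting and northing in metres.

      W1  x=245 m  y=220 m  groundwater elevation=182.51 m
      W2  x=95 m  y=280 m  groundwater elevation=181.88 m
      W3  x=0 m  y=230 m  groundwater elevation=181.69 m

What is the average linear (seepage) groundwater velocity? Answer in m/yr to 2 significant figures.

0.38 m/yr

Differences from W1: to W2 (Δx, Δy, Δh) = (-150, 60, -0.63); to W3 = (-245, 10, -0.82).
Solve a·Δx + b·Δy = Δh: det = (-150)·10 − (-245)·60 = 13200.
∂h/∂x = [(-0.63)·10 − (-0.82)·60] / 13200 = +0.003250
∂h/∂y = [(-150)·(-0.82) − (-245)·(-0.63)] / 13200 = -0.002375
|∇h| = √(0.003250² + -0.002375²) = 0.004025
Seepage velocity v = K·i/n = 0.072 × 0.004025 / 0.28 = 0.001035 m/day = 0.378 m/yr.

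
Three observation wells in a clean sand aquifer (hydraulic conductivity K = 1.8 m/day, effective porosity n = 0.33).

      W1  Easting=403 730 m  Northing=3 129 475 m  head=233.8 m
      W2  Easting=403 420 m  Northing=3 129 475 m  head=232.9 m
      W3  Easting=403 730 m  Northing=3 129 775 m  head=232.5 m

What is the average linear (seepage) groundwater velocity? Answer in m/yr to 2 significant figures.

∂h/∂x = (232.9 − 233.8) / (403420 − 403730) = +0.002903
∂h/∂y = (232.5 − 233.8) / (3129775 − 3129475) = -0.004333
|∇h| = √(0.002903² + -0.004333²) = 0.005216
Seepage velocity v = K·i/n = 1.8 × 0.005216 / 0.33 = 0.02845 m/day = 10.39 m/yr.

10 m/yr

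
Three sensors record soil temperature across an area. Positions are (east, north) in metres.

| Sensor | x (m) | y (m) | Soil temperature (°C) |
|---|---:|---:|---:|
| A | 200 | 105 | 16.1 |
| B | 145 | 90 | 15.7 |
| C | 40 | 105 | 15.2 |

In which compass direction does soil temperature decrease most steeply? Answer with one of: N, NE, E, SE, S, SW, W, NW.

With T = a·x + b·y + c and A as origin, the differences give:
  (-55)·a + (-15)·b = -0.4
  (-160)·a + 0·b = -0.9
Eliminate b (×0 and ×(-15), subtract): -2400·a = -13.50 → a = ∂T/∂x = +0.005625
Back-substitute: b = ∂T/∂y = +0.006042.
Steepest decrease is along −∇f = (-0.005625 E, -0.006042 N) → southwest.

SW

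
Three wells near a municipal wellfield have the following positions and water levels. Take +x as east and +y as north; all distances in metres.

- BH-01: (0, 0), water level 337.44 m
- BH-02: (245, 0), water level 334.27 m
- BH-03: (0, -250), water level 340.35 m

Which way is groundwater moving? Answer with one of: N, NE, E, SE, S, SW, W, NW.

NE

∂h/∂x = (334.27 − 337.44) / (245 − 0) = -0.01294
∂h/∂y = (340.35 − 337.44) / (-250 − 0) = -0.01164
Flow = −∇h = (+0.01294 east, +0.01164 north), which points northeast.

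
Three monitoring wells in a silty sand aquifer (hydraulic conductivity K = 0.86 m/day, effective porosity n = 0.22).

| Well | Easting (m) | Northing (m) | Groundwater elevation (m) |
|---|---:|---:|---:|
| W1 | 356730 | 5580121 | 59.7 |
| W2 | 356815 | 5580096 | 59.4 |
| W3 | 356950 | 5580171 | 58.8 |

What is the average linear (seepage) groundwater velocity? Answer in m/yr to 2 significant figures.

5.7 m/yr

With h = a·x + b·y + c and W1 as origin, the differences give:
  85·a + (-25)·b = -0.3
  220·a + 50·b = -0.9
Eliminate b (×50 and ×(-25), subtract): 9750·a = -37.50 → a = ∂h/∂x = -0.003846
Back-substitute: b = ∂h/∂y = -0.001077.
|∇h| = √(-0.003846² + -0.001077²) = 0.003994
Seepage velocity v = K·i/n = 0.86 × 0.003994 / 0.22 = 0.01561 m/day = 5.702 m/yr.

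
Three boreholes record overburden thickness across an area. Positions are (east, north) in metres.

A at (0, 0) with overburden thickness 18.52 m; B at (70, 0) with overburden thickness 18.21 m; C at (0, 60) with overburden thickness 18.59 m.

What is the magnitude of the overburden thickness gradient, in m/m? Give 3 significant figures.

∂d/∂x = (18.21 − 18.52) / (70 − 0) = -0.004429
∂d/∂y = (18.59 − 18.52) / (60 − 0) = +0.001167
|∇f| = √(-0.004429² + 0.001167²) = 0.00458 m/m

0.00458 m/m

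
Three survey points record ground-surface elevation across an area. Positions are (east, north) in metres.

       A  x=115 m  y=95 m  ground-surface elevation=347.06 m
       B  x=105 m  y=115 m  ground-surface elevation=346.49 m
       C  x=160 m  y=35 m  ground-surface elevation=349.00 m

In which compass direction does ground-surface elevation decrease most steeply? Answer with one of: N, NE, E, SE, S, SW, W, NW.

Three-point gradient (reference A): Δ to B = (-10, 20, -0.57), Δ to C = (45, -60, +1.94).
∂z/∂x = +0.01533, ∂z/∂y = -0.02083 (det = -300).
Steepest decrease is along −∇f = (-0.01533 E, +0.02083 N) → northwest.

NW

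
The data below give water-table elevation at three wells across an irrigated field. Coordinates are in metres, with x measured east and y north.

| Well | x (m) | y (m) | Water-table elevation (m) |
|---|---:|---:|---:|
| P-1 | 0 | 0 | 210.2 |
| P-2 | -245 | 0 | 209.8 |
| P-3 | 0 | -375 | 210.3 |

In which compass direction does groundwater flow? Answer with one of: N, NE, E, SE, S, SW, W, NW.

∂h/∂x = (209.8 − 210.2) / (-245 − 0) = +0.001633
∂h/∂y = (210.3 − 210.2) / (-375 − 0) = -0.0002667
Flow = −∇h = (-0.001633 east, +0.0002667 north), which points west.

W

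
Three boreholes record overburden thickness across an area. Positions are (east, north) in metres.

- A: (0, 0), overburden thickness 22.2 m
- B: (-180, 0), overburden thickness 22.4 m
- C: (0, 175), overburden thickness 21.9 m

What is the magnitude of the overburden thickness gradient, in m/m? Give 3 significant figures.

0.00204 m/m

∂d/∂x = (22.4 − 22.2) / (-180 − 0) = -0.001111
∂d/∂y = (21.9 − 22.2) / (175 − 0) = -0.001714
|∇f| = √(-0.001111² + -0.001714²) = 0.002043 m/m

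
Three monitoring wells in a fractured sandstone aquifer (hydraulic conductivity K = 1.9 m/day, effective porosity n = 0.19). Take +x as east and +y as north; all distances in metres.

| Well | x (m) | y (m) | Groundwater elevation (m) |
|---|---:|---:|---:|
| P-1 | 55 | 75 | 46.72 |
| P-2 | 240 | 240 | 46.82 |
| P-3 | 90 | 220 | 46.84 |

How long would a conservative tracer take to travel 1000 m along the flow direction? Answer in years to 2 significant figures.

With h = a·x + b·y + c and P-1 as origin, the differences give:
  185·a + 165·b = +0.10
  35·a + 145·b = +0.12
Eliminate b (×145 and ×165, subtract): 21050·a = -5.300 → a = ∂h/∂x = -0.0002518
Back-substitute: b = ∂h/∂y = +0.0008884.
|∇h| = √(-0.0002518² + 0.0008884²) = 0.0009234
Seepage velocity v = K·i/n = 1.9 × 0.0009234 / 0.19 = 0.009234 m/day.
t = 1000 / 0.009234 = 1.083e+05 days = 297 years.

300 years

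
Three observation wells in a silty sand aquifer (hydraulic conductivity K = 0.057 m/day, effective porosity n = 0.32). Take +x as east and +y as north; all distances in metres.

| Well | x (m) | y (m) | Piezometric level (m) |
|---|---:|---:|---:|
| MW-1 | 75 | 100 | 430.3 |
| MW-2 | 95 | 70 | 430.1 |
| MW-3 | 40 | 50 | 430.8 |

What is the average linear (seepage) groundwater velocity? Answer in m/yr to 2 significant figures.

With h = a·x + b·y + c and MW-1 as origin, the differences give:
  20·a + (-30)·b = -0.2
  (-35)·a + (-50)·b = +0.5
Eliminate b (×(-50) and ×(-30), subtract): -2050·a = 25.00 → a = ∂h/∂x = -0.01220
Back-substitute: b = ∂h/∂y = -0.001463.
|∇h| = √(-0.01220² + -0.001463²) = 0.01229
Seepage velocity v = K·i/n = 0.057 × 0.01229 / 0.32 = 0.002189 m/day = 0.7995 m/yr.

0.80 m/yr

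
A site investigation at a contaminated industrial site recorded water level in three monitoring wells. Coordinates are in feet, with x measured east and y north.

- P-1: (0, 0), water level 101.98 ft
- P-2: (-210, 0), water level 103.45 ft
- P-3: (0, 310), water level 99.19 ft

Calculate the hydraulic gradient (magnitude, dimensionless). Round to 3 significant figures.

0.0114

∂h/∂x = (103.45 − 101.98) / (-210 − 0) = -0.007000
∂h/∂y = (99.19 − 101.98) / (310 − 0) = -0.009000
|∇h| = √(-0.007000² + -0.009000²) = 0.0114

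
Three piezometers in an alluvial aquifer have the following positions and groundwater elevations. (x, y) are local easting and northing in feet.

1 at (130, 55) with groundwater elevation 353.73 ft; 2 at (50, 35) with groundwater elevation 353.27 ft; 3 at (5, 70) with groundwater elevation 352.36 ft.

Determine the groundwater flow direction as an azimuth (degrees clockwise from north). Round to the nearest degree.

Differences from 1: to 2 (Δx, Δy, Δh) = (-80, -20, -0.46); to 3 = (-125, 15, -1.37).
Solve a·Δx + b·Δy = Δh: det = (-80)·15 − (-125)·(-20) = -3700.
∂h/∂x = [(-0.46)·15 − (-1.37)·(-20)] / -3700 = +0.009270
∂h/∂y = [(-80)·(-1.37) − (-125)·(-0.46)] / -3700 = -0.01408
Flow direction (−∇h) has components (-0.009270 E, +0.01408 N).
Azimuth = atan2(E, N) = atan2(-0.009270, +0.01408) = 326.6° ≈ 327°.

327°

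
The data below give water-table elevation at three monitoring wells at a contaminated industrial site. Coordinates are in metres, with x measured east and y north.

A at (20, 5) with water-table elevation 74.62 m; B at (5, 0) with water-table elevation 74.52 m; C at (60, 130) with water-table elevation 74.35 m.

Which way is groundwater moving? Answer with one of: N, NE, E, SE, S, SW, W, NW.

NW

With h = a·x + b·y + c and A as origin, the differences give:
  (-15)·a + (-5)·b = -0.10
  40·a + 125·b = -0.27
Eliminate b (×125 and ×(-5), subtract): -1675·a = -13.850 → a = ∂h/∂x = +0.008269
Back-substitute: b = ∂h/∂y = -0.004806.
Flow = −∇h = (-0.008269 east, +0.004806 north), which points northwest.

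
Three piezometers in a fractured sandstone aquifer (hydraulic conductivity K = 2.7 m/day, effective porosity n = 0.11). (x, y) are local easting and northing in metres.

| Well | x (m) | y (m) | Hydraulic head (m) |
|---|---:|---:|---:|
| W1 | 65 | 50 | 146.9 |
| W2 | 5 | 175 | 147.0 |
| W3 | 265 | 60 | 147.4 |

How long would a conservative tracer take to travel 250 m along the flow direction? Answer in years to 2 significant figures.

9.0 years

With h = a·x + b·y + c and W1 as origin, the differences give:
  (-60)·a + 125·b = +0.1
  200·a + 10·b = +0.5
Eliminate b (×10 and ×125, subtract): -25600·a = -61.50 → a = ∂h/∂x = +0.002402
Back-substitute: b = ∂h/∂y = +0.001953.
|∇h| = √(0.002402² + 0.001953²) = 0.003096
Seepage velocity v = K·i/n = 2.7 × 0.003096 / 0.11 = 0.07599 m/day.
t = 250 / 0.07599 = 3290 days = 9.01 years.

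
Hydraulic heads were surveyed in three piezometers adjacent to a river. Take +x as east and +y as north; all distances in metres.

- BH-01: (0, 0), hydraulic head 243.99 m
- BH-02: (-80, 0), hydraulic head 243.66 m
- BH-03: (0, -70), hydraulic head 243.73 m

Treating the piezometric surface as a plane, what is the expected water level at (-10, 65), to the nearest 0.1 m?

244.2 m

∂h/∂x = (243.66 − 243.99) / (-80 − 0) = +0.004125
∂h/∂y = (243.73 − 243.99) / (-70 − 0) = +0.003714
h(-10, 65) = 243.99 + (+0.004125)·(-10) + (+0.003714)·(65) = 243.99 -0.041 +0.241 = 244.190 m.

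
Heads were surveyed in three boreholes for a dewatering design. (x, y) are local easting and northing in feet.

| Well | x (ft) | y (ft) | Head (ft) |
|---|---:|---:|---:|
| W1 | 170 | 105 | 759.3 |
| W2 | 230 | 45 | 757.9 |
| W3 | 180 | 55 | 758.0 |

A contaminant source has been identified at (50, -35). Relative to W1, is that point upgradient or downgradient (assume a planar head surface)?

downgradient

Taking W1 as reference: W2−W1 = (60, -60, -1.4); W3−W1 = (10, -50, -1.3).
Solve a·Δx + b·Δy = Δh: det = 60·(-50) − 10·(-60) = -2400.
∂h/∂x = [(-1.4)·(-50) − (-1.3)·(-60)] / -2400 = +0.003333
∂h/∂y = [60·(-1.3) − 10·(-1.4)] / -2400 = +0.02667
Head at (50, -35) = 759.3 + (+0.003333)·(-120) + (+0.02667)·(-140) = 755.17 ft.
That is lower than the 759.3 ft at W1, so the point is downgradient.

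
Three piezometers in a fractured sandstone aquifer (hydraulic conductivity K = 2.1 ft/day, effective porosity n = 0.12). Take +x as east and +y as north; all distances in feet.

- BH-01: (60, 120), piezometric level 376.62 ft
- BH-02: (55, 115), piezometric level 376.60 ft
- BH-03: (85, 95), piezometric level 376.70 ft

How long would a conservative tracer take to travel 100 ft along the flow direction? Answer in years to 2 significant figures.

4.3 years

Three-point gradient (reference BH-01): Δ to BH-02 = (-5, -5, -0.02), Δ to BH-03 = (25, -25, +0.08).
∂h/∂x = +0.003600, ∂h/∂y = +0.0004000 (det = 250).
|∇h| = √(0.003600² + 0.0004000²) = 0.003622
Seepage velocity v = K·i/n = 2.1 × 0.003622 / 0.12 = 0.06338 ft/day.
t = 100 / 0.06338 = 1578 days = 4.32 years.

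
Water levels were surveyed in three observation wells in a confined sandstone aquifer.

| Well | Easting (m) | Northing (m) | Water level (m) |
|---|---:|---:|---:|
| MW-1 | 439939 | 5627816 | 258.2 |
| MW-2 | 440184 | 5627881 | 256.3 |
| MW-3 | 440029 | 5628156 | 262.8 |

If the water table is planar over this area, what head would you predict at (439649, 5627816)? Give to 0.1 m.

Taking MW-1 as reference: MW-2−MW-1 = (245, 65, -1.9); MW-3−MW-1 = (90, 340, +4.6).
Solve a·Δx + b·Δy = Δh: det = 245·340 − 90·65 = 77450.
∂h/∂x = [(-1.9)·340 − (+4.6)·65] / 77450 = -0.01220
∂h/∂y = [245·(+4.6) − 90·(-1.9)] / 77450 = +0.01676
h(439649, 5627816) = 258.2 + (-0.01220)·(-290) + (+0.01676)·(0) = 258.2 +3.538 +0.000 = 261.738 m.

261.7 m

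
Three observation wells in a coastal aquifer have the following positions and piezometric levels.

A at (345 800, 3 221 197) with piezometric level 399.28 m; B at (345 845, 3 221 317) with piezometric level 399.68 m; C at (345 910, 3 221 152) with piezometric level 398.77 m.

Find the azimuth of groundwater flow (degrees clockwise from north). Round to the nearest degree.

147°

Taking A as reference: B−A = (45, 120, +0.40); C−A = (110, -45, -0.51).
Solve a·Δx + b·Δy = Δh: det = 45·(-45) − 110·120 = -15225.
∂h/∂x = [(+0.40)·(-45) − (-0.51)·120] / -15225 = -0.002837
∂h/∂y = [45·(-0.51) − 110·(+0.40)] / -15225 = +0.004397
Flow direction (−∇h) has components (+0.002837 E, -0.004397 N).
Azimuth = atan2(E, N) = atan2(+0.002837, -0.004397) = 147.2° ≈ 147°.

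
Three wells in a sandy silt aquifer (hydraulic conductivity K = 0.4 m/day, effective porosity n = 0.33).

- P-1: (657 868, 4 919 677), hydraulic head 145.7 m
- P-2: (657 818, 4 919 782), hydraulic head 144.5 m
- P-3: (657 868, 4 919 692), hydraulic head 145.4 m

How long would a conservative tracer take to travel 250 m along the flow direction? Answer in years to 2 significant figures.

21 years

Differences from P-1: to P-2 (Δx, Δy, Δh) = (-50, 105, -1.2); to P-3 = (0, 15, -0.3).
Determinant of the coordinate differences = (-50)·15 − 0·105 = -750.
∂h/∂x = [(-1.2)·15 − (-0.3)·105] / -750 = -0.01800
∂h/∂y = [(-50)·(-0.3) − 0·(-1.2)] / -750 = -0.02000
|∇h| = √(-0.01800² + -0.02000²) = 0.02691
Seepage velocity v = K·i/n = 0.4 × 0.02691 / 0.33 = 0.03262 m/day.
t = 250 / 0.03262 = 7664 days = 21 years.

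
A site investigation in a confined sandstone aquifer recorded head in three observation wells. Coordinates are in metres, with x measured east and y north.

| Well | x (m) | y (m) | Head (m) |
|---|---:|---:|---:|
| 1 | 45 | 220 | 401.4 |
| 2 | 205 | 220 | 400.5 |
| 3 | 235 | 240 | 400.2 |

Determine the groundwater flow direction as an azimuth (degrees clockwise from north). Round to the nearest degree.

Differences from 1: to 2 (Δx, Δy, Δh) = (160, 0, -0.9); to 3 = (190, 20, -1.2).
Determinant of the coordinate differences = 160·20 − 190·0 = 3200.
∂h/∂x = [(-0.9)·20 − (-1.2)·0] / 3200 = -0.005625
∂h/∂y = [160·(-1.2) − 190·(-0.9)] / 3200 = -0.006563
Flow direction (−∇h) has components (+0.005625 E, +0.006563 N).
Azimuth = atan2(E, N) = atan2(+0.005625, +0.006563) = 40.6° ≈ 041°.

041°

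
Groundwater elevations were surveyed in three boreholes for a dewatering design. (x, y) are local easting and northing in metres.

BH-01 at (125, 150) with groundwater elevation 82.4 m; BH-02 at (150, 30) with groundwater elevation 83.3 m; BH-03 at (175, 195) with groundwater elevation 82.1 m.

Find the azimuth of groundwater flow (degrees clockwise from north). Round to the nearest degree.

355°

Differences from BH-01: to BH-02 (Δx, Δy, Δh) = (25, -120, +0.9); to BH-03 = (50, 45, -0.3).
Solve a·Δx + b·Δy = Δh: det = 25·45 − 50·(-120) = 7125.
∂h/∂x = [(+0.9)·45 − (-0.3)·(-120)] / 7125 = +0.0006316
∂h/∂y = [25·(-0.3) − 50·(+0.9)] / 7125 = -0.007368
Flow direction (−∇h) has components (-0.0006316 E, +0.007368 N).
Azimuth = atan2(E, N) = atan2(-0.0006316, +0.007368) = 355.1° ≈ 355°.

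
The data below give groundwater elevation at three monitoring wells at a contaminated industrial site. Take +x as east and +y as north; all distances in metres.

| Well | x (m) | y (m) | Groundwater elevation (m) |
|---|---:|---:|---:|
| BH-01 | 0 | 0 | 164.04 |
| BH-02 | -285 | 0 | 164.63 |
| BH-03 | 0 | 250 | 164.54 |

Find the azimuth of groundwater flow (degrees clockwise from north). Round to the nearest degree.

∂h/∂x = (164.63 − 164.04) / (-285 − 0) = -0.002070
∂h/∂y = (164.54 − 164.04) / (250 − 0) = +0.002000
Flow direction (−∇h) has components (+0.002070 E, -0.002000 N).
Azimuth = atan2(E, N) = atan2(+0.002070, -0.002000) = 134.0° ≈ 134°.

134°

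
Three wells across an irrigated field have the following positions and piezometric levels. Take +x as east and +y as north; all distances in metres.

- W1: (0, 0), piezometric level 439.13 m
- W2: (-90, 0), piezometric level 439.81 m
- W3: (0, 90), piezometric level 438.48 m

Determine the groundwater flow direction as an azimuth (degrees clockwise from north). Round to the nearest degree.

∂h/∂x = (439.81 − 439.13) / (-90 − 0) = -0.007556
∂h/∂y = (438.48 − 439.13) / (90 − 0) = -0.007222
Flow direction (−∇h) has components (+0.007556 E, +0.007222 N).
Azimuth = atan2(E, N) = atan2(+0.007556, +0.007222) = 46.3° ≈ 046°.

046°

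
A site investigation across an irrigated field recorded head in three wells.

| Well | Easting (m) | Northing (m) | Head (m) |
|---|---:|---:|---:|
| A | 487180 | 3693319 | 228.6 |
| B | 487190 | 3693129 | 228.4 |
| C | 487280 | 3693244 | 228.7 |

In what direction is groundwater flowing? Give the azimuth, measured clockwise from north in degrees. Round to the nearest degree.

Taking A as reference: B−A = (10, -190, -0.2); C−A = (100, -75, +0.1).
Determinant of the coordinate differences = 10·(-75) − 100·(-190) = 18250.
∂h/∂x = [(-0.2)·(-75) − (+0.1)·(-190)] / 18250 = +0.001863
∂h/∂y = [10·(+0.1) − 100·(-0.2)] / 18250 = +0.001151
Flow direction (−∇h) has components (-0.001863 E, -0.001151 N).
Azimuth = atan2(E, N) = atan2(-0.001863, -0.001151) = 238.3° ≈ 238°.

238°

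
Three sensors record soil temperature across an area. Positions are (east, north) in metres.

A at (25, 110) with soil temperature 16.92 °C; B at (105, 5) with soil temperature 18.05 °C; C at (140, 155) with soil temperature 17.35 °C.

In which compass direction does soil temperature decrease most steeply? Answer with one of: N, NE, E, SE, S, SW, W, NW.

NW

With T = a·x + b·y + c and A as origin, the differences give:
  80·a + (-105)·b = +1.13
  115·a + 45·b = +0.43
Eliminate b (×45 and ×(-105), subtract): 15675·a = 96.000 → a = ∂T/∂x = +0.006124
Back-substitute: b = ∂T/∂y = -0.006096.
Steepest decrease is along −∇f = (-0.006124 E, +0.006096 N) → northwest.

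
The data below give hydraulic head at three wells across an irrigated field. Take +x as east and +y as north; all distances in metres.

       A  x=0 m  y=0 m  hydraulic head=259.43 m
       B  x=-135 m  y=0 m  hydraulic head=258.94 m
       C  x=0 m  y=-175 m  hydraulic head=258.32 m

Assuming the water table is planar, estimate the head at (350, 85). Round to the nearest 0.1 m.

∂h/∂x = (258.94 − 259.43) / (-135 − 0) = +0.003630
∂h/∂y = (258.32 − 259.43) / (-175 − 0) = +0.006343
h(350, 85) = 259.43 + (+0.003630)·(350) + (+0.006343)·(85) = 259.43 +1.270 +0.539 = 261.240 m.

261.2 m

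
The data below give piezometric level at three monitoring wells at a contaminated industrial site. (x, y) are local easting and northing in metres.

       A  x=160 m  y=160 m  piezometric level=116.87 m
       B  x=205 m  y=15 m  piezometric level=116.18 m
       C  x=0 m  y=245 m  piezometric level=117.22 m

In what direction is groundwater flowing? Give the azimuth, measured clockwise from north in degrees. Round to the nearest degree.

With h = a·x + b·y + c and A as origin, the differences give:
  45·a + (-145)·b = -0.69
  (-160)·a + 85·b = +0.35
Eliminate b (×85 and ×(-145), subtract): -19375·a = -7.900 → a = ∂h/∂x = +0.0004077
Back-substitute: b = ∂h/∂y = +0.004885.
Flow direction (−∇h) has components (-0.0004077 E, -0.004885 N).
Azimuth = atan2(E, N) = atan2(-0.0004077, -0.004885) = 184.8° ≈ 185°.

185°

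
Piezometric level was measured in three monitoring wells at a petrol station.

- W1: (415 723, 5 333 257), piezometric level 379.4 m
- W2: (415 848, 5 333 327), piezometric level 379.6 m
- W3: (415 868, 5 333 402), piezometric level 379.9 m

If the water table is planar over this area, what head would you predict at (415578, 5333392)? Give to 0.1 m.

380.1 m

With h = a·x + b·y + c and W1 as origin, the differences give:
  125·a + 70·b = +0.2
  145·a + 145·b = +0.5
Eliminate b (×145 and ×70, subtract): 7975·a = -6.00 → a = ∂h/∂x = -0.0007524
Back-substitute: b = ∂h/∂y = +0.004201.
h(415578, 5333392) = 379.4 + (-0.0007524)·(-145) + (+0.004201)·(135) = 379.4 +0.109 +0.567 = 380.076 m.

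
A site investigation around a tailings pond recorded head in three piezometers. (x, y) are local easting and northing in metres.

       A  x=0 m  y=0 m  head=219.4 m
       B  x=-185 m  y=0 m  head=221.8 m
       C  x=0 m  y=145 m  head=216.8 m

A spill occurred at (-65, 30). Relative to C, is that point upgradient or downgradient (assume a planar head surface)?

upgradient

∂h/∂x = (221.8 − 219.4) / (-185 − 0) = -0.01297
∂h/∂y = (216.8 − 219.4) / (145 − 0) = -0.01793
Head at (-65, 30) = 219.4 + (-0.01297)·(-65) + (-0.01793)·(30) = 219.71 m.
That is higher than the 216.8 m at C, so the point is upgradient.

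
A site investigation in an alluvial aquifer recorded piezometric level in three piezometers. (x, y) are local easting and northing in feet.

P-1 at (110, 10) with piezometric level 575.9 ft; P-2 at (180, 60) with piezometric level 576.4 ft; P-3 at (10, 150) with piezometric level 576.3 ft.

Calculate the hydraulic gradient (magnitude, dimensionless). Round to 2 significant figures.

Three-point gradient (reference P-1): Δ to P-2 = (70, 50, +0.5), Δ to P-3 = (-100, 140, +0.4).
∂h/∂x = +0.003378, ∂h/∂y = +0.005270 (det = 14800).
|∇h| = √(0.003378² + 0.005270²) = 0.00626

0.0063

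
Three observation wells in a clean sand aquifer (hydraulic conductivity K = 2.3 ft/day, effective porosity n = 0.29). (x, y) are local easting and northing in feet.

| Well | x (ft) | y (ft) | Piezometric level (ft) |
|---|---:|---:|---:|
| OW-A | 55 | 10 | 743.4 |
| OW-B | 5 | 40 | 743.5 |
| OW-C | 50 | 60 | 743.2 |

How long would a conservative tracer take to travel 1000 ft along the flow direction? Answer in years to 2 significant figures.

Three-point gradient (reference OW-A): Δ to OW-B = (-50, 30, +0.1), Δ to OW-C = (-5, 50, -0.2).
∂h/∂x = -0.004681, ∂h/∂y = -0.004468 (det = -2350).
|∇h| = √(-0.004681² + -0.004468²) = 0.006471
Seepage velocity v = K·i/n = 2.3 × 0.006471 / 0.29 = 0.05132 ft/day.
t = 1000 / 0.05132 = 1.949e+04 days = 53.4 years.

53 years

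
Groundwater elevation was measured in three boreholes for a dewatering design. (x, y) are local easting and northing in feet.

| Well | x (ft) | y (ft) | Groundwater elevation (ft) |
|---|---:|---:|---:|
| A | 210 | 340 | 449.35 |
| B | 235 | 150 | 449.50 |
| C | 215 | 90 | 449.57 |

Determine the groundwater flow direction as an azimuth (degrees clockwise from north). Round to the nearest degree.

Differences from A: to B (Δx, Δy, Δh) = (25, -190, +0.15); to C = (5, -250, +0.22).
Solve a·Δx + b·Δy = Δh: det = 25·(-250) − 5·(-190) = -5300.
∂h/∂x = [(+0.15)·(-250) − (+0.22)·(-190)] / -5300 = -0.0008113
∂h/∂y = [25·(+0.22) − 5·(+0.15)] / -5300 = -0.0008962
Flow direction (−∇h) has components (+0.0008113 E, +0.0008962 N).
Azimuth = atan2(E, N) = atan2(+0.0008113, +0.0008962) = 42.2° ≈ 042°.

042°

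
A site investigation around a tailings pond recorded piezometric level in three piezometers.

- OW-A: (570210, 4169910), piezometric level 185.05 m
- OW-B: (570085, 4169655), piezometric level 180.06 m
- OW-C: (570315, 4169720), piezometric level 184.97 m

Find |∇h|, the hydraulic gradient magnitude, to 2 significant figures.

0.021

Differences from OW-A: to OW-B (Δx, Δy, Δh) = (-125, -255, -4.99); to OW-C = (105, -190, -0.08).
Solve a·Δx + b·Δy = Δh: det = (-125)·(-190) − 105·(-255) = 50525.
∂h/∂x = [(-4.99)·(-190) − (-0.08)·(-255)] / 50525 = +0.01836
∂h/∂y = [(-125)·(-0.08) − 105·(-4.99)] / 50525 = +0.01057
|∇h| = √(0.01836² + 0.01057²) = 0.02119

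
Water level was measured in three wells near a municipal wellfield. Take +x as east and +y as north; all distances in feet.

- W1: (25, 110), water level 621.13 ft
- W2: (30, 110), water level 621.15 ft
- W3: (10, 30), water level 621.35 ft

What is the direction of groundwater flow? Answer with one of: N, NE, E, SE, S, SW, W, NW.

With h = a·x + b·y + c and W1 as origin, the differences give:
  5·a + 0·b = +0.02
  (-15)·a + (-80)·b = +0.22
Eliminate b (×(-80) and ×0, subtract): -400·a = -1.600 → a = ∂h/∂x = +0.004000
Back-substitute: b = ∂h/∂y = -0.003500.
Flow = −∇h = (-0.004000 east, +0.003500 north), which points northwest.

NW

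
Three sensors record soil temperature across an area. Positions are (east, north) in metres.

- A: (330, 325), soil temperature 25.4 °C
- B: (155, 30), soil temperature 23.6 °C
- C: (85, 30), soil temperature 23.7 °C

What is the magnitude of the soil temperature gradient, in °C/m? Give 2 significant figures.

0.0071 °C/m

Taking A as reference: B−A = (-175, -295, -1.8); C−A = (-245, -295, -1.7).
Determinant of the coordinate differences = (-175)·(-295) − (-245)·(-295) = -20650.
∂T/∂x = [(-1.8)·(-295) − (-1.7)·(-295)] / -20650 = -0.001429
∂T/∂y = [(-175)·(-1.7) − (-245)·(-1.8)] / -20650 = +0.006949
|∇f| = √(-0.001429² + 0.006949²) = 0.007094 °C/m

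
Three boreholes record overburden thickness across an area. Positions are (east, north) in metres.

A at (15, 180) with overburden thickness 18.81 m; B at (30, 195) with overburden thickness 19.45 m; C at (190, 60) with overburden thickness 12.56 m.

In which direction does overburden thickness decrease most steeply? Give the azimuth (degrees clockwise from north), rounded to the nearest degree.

175°

Differences from A: to B (Δx, Δy, Δh) = (15, 15, +0.64); to C = (175, -120, -6.25).
Solve a·Δx + b·Δy = Δd: det = 15·(-120) − 175·15 = -4425.
∂d/∂x = [(+0.64)·(-120) − (-6.25)·15] / -4425 = -0.003831
∂d/∂y = [15·(-6.25) − 175·(+0.64)] / -4425 = +0.04650
Steepest decrease is along −∇f: components (+0.003831 E, -0.04650 N).
Azimuth = atan2(+0.003831, -0.04650) = 175.3° ≈ 175°.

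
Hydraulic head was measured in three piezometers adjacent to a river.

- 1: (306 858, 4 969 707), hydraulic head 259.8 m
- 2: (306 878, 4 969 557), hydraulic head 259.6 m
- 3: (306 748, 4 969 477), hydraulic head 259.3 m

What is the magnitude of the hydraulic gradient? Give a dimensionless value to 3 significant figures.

With h = a·x + b·y + c and 1 as origin, the differences give:
  20·a + (-150)·b = -0.2
  (-110)·a + (-230)·b = -0.5
Eliminate b (×(-230) and ×(-150), subtract): -21100·a = -29.00 → a = ∂h/∂x = +0.001374
Back-substitute: b = ∂h/∂y = +0.001517.
|∇h| = √(0.001374² + 0.001517²) = 0.002047

0.00205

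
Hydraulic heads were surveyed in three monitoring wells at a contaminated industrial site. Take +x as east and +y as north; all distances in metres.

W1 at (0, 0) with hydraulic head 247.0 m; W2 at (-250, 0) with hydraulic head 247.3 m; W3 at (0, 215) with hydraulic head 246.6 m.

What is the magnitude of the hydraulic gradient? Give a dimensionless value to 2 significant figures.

0.0022

∂h/∂x = (247.3 − 247.0) / (-250 − 0) = -0.001200
∂h/∂y = (246.6 − 247.0) / (215 − 0) = -0.001860
|∇h| = √(-0.001200² + -0.001860²) = 0.002214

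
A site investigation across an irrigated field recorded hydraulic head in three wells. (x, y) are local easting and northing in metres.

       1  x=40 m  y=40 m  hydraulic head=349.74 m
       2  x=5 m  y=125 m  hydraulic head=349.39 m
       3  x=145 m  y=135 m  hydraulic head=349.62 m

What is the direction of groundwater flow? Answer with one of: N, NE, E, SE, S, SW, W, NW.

Differences from 1: to 2 (Δx, Δy, Δh) = (-35, 85, -0.35); to 3 = (105, 95, -0.12).
Solve a·Δx + b·Δy = Δh: det = (-35)·95 − 105·85 = -12250.
∂h/∂x = [(-0.35)·95 − (-0.12)·85] / -12250 = +0.001882
∂h/∂y = [(-35)·(-0.12) − 105·(-0.35)] / -12250 = -0.003343
Flow = −∇h = (-0.001882 east, +0.003343 north), which points northwest.

NW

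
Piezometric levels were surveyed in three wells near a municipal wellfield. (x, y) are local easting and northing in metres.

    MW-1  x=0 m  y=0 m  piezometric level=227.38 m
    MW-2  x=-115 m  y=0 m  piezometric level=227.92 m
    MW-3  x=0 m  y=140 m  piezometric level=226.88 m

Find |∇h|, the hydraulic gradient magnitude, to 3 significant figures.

∂h/∂x = (227.92 − 227.38) / (-115 − 0) = -0.004696
∂h/∂y = (226.88 − 227.38) / (140 − 0) = -0.003571
|∇h| = √(-0.004696² + -0.003571²) = 0.0059

0.00590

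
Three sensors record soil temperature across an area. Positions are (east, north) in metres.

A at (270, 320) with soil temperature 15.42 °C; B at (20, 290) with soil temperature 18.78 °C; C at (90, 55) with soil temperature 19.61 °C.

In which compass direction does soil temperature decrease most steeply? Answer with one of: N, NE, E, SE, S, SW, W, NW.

NE

Differences from A: to B (Δx, Δy, Δh) = (-250, -30, +3.36); to C = (-180, -265, +4.19).
Solve a·Δx + b·Δy = ΔT: det = (-250)·(-265) − (-180)·(-30) = 60850.
∂T/∂x = [(+3.36)·(-265) − (+4.19)·(-30)] / 60850 = -0.01257
∂T/∂y = [(-250)·(+4.19) − (-180)·(+3.36)] / 60850 = -0.007275
Steepest decrease is along −∇f = (+0.01257 E, +0.007275 N) → northeast.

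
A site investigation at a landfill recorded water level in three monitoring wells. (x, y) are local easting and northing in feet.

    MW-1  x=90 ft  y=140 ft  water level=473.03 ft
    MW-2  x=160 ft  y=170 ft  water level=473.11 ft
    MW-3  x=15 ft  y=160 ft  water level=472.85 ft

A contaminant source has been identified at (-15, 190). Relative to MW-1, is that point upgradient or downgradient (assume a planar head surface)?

downgradient

Three-point gradient (reference MW-1): Δ to MW-2 = (70, 30, +0.08), Δ to MW-3 = (-75, 20, -0.18).
∂h/∂x = +0.001918, ∂h/∂y = -0.001808 (det = 3650).
Head at (-15, 190) = 473.03 + (+0.001918)·(-105) + (-0.001808)·(50) = 472.74 ft.
That is lower than the 473.03 ft at MW-1, so the point is downgradient.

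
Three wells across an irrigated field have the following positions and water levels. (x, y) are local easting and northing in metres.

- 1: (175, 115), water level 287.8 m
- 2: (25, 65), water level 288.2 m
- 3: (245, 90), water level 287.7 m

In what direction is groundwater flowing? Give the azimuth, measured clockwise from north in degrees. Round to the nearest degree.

049°

With h = a·x + b·y + c and 1 as origin, the differences give:
  (-150)·a + (-50)·b = +0.4
  70·a + (-25)·b = -0.1
Eliminate b (×(-25) and ×(-50), subtract): 7250·a = -15.00 → a = ∂h/∂x = -0.002069
Back-substitute: b = ∂h/∂y = -0.001793.
Flow direction (−∇h) has components (+0.002069 E, +0.001793 N).
Azimuth = atan2(E, N) = atan2(+0.002069, +0.001793) = 49.1° ≈ 049°.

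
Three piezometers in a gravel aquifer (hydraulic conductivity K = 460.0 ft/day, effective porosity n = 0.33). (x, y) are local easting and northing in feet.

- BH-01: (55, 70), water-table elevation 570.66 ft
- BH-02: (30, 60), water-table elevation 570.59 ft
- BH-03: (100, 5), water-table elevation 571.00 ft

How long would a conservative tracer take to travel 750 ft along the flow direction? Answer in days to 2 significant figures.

120 days

Three-point gradient (reference BH-01): Δ to BH-02 = (-25, -10, -0.07), Δ to BH-03 = (45, -65, +0.34).
∂h/∂x = +0.003831, ∂h/∂y = -0.002578 (det = 2075).
|∇h| = √(0.003831² + -0.002578²) = 0.004618
Seepage velocity v = K·i/n = 460.0 × 0.004618 / 0.33 = 6.437 ft/day.
t = 750 / 6.437 = 116.5 days.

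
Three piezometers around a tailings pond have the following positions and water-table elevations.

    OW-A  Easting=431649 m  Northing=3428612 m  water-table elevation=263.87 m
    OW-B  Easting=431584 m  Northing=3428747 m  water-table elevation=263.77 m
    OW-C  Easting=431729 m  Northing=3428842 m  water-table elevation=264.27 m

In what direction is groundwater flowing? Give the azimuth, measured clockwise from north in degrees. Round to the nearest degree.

257°

With h = a·x + b·y + c and OW-A as origin, the differences give:
  (-65)·a + 135·b = -0.10
  80·a + 230·b = +0.40
Eliminate b (×230 and ×135, subtract): -25750·a = -77.000 → a = ∂h/∂x = +0.002990
Back-substitute: b = ∂h/∂y = +0.0006990.
Flow direction (−∇h) has components (-0.002990 E, -0.0006990 N).
Azimuth = atan2(E, N) = atan2(-0.002990, -0.0006990) = 256.8° ≈ 257°.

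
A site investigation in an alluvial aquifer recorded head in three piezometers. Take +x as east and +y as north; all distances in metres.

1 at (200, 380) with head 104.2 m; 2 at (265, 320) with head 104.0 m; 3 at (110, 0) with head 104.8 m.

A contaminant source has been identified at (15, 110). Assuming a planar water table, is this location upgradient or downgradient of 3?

Taking 1 as reference: 2−1 = (65, -60, -0.2); 3−1 = (-90, -380, +0.6).
Determinant of the coordinate differences = 65·(-380) − (-90)·(-60) = -30100.
∂h/∂x = [(-0.2)·(-380) − (+0.6)·(-60)] / -30100 = -0.003721
∂h/∂y = [65·(+0.6) − (-90)·(-0.2)] / -30100 = -0.0006977
Head at (15, 110) = 104.2 + (-0.003721)·(-185) + (-0.0006977)·(-270) = 105.08 m.
That is higher than the 104.8 m at 3, so the point is upgradient.

upgradient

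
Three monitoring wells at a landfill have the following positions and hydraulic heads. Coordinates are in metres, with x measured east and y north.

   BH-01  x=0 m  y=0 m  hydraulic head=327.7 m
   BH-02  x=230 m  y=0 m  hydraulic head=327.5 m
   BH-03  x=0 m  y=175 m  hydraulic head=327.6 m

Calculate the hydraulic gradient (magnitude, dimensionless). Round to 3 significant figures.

0.00104

∂h/∂x = (327.5 − 327.7) / (230 − 0) = -0.0008696
∂h/∂y = (327.6 − 327.7) / (175 − 0) = -0.0005714
|∇h| = √(-0.0008696² + -0.0005714²) = 0.001041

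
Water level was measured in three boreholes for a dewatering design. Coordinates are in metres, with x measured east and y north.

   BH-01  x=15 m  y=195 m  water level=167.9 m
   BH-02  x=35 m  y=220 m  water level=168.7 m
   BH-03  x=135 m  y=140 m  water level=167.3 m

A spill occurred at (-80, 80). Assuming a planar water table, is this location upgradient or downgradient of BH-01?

Three-point gradient (reference BH-01): Δ to BH-02 = (20, 25, +0.8), Δ to BH-03 = (120, -55, -0.6).
∂h/∂x = +0.007073, ∂h/∂y = +0.02634 (det = -4100).
Head at (-80, 80) = 167.9 + (+0.007073)·(-95) + (+0.02634)·(-115) = 164.20 m.
That is lower than the 167.9 m at BH-01, so the point is downgradient.

downgradient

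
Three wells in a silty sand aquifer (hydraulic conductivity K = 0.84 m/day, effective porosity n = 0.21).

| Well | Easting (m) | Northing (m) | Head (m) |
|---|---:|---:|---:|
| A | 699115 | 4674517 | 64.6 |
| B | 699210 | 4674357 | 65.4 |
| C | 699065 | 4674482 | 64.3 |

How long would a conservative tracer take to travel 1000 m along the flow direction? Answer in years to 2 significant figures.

Differences from A: to B (Δx, Δy, Δh) = (95, -160, +0.8); to C = (-50, -35, -0.3).
Solve a·Δx + b·Δy = Δh: det = 95·(-35) − (-50)·(-160) = -11325.
∂h/∂x = [(+0.8)·(-35) − (-0.3)·(-160)] / -11325 = +0.006711
∂h/∂y = [95·(-0.3) − (-50)·(+0.8)] / -11325 = -0.001015
|∇h| = √(0.006711² + -0.001015²) = 0.006787
Seepage velocity v = K·i/n = 0.84 × 0.006787 / 0.21 = 0.02715 m/day.
t = 1000 / 0.02715 = 3.683e+04 days = 101 years.

100 years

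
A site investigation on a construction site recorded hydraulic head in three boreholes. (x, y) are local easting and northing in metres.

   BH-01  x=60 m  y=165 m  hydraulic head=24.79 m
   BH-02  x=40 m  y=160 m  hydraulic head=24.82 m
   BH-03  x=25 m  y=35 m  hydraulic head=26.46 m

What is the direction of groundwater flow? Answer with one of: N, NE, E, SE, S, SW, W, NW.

N

Taking BH-01 as reference: BH-02−BH-01 = (-20, -5, +0.03); BH-03−BH-01 = (-35, -130, +1.67).
Determinant of the coordinate differences = (-20)·(-130) − (-35)·(-5) = 2425.
∂h/∂x = [(+0.03)·(-130) − (+1.67)·(-5)] / 2425 = +0.001835
∂h/∂y = [(-20)·(+1.67) − (-35)·(+0.03)] / 2425 = -0.01334
Flow = −∇h = (-0.001835 east, +0.01334 north), which points north.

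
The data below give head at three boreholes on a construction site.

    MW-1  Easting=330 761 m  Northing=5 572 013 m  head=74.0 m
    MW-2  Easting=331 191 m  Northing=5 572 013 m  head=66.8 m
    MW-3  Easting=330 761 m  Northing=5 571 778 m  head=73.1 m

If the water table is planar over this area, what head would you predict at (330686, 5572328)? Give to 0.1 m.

76.5 m

∂h/∂x = (66.8 − 74.0) / (331191 − 330761) = -0.01674
∂h/∂y = (73.1 − 74.0) / (5571778 − 5572013) = +0.003830
h(330686, 5572328) = 74.0 + (-0.01674)·(-75) + (+0.003830)·(315) = 74.0 +1.256 +1.206 = 76.462 m.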